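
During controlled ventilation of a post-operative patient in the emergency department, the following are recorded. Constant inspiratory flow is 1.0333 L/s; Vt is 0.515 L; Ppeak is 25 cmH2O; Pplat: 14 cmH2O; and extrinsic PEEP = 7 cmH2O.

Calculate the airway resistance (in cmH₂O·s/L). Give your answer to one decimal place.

10.6

Raw = (PIP − Pplat) / flow = (25 − 14) / 1.0333 = 11.0 / 1.0333 = 10.646 cmH2O·s/L.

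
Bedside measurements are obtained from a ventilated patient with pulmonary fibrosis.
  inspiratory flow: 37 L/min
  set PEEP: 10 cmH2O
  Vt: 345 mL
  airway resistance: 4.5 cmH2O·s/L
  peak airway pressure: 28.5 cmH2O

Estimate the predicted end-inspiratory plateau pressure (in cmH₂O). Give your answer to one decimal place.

25.7

Flow: 37 L/min ÷ 60 = 0.6167 L/s.
Pplat = PIP − Raw × flow = 28.5 − 4.5 × 0.6167 = 28.5 − 2.775 = 25.725 cmH2O.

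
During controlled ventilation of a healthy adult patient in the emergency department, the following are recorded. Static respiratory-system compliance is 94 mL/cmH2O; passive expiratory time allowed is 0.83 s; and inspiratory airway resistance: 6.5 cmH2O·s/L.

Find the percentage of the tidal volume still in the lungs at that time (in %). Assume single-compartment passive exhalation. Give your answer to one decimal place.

τ = R × C = 6.5 × 94 mL/cmH2O = 6.5 × 0.094 L/cmH2O = 0.611 s.
Passive exhalation: V(t)/V₀ = e^(−t/τ) = e^(−0.83/0.611) = 0.2571.
Fraction remaining = 0.2571 → 25.71%.

25.7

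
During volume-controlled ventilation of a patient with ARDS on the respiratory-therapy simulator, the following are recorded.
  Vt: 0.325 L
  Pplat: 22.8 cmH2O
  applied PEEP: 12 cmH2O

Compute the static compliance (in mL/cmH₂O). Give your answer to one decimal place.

Cstat = Vt / (Pplat − PEEP) = 325 / (22.8 − 12) = 325 / 10.8 = 30.093 mL/cmH2O.

30.1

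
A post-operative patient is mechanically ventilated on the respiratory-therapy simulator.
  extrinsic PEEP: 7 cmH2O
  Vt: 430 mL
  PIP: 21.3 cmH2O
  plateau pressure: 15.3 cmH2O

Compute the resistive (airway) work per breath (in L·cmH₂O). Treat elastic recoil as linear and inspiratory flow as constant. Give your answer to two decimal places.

With constant inspiratory flow the resistive pressure is constant at PIP − Pplat = 21.3 − 15.3 = 6.0 cmH2O, so resistive work = 6.0 × 0.430 = 2.58 L·cmH2O.

2.58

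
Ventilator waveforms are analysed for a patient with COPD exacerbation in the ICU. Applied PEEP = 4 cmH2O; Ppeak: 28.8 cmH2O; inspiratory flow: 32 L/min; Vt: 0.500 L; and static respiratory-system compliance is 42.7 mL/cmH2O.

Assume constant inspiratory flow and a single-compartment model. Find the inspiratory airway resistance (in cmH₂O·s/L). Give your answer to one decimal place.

Flow: 32 L/min ÷ 60 = 0.5333 L/s.
Equation of motion (constant flow): PIP = Vt/C + R·V̇ + PEEP.
R·V̇ = PIP − Vt/C − PEEP = 28.8 − 500/42.7 − 4 = 28.8 − 11.71 − 4 = 13.09 cmH2O.
R = 13.09 / 0.5333 = 24.545 cmH2O·s/L.

24.5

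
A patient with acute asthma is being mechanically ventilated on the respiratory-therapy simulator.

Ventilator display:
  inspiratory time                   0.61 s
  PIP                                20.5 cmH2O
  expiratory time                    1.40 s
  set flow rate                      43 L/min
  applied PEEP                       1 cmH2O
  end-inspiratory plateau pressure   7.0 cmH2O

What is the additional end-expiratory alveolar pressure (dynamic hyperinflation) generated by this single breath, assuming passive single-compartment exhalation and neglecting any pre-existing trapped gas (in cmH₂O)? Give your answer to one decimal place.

2.2

Flow: 43 L/min ÷ 60 = 0.7167 L/s.
Vt = flow × Ti = 0.7167 L/s × 0.61 s × 1000 mL/L = 437.19 mL.
R = (PIP − Pplat)/V̇ = (20.5 − 7.0) / 0.7167 = 13.5/0.7167 = 18.836 cmH2O·s/L.
C = Vt/(Pplat − PEEP) = 437.19 / (7.0 − 1) = 437.19/6.0 = 72.865 mL/cmH2O.
τ = R × C = 18.836 × 0.07287 L/cmH2O = 1.373 s.
Fraction remaining = e^(−Te/τ) = e^(−1.40/1.373) = 0.3607; trapped volume = 437.19 × 0.3607 = 157.69 mL.
Additional alveolar pressure from trapping ≈ V_trapped / C = 157.69 / 72.865 = 2.164 cmH2O.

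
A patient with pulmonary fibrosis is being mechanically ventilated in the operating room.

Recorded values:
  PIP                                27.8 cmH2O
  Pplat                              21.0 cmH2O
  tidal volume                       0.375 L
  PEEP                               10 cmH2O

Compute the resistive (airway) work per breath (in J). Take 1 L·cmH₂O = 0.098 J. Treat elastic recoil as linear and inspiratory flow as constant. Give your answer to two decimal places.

With constant inspiratory flow the resistive pressure is constant at PIP − Pplat = 27.8 − 21.0 = 6.8 cmH2O, so resistive work = 6.8 × 0.375 = 2.55 L·cmH2O.
× 0.098 J/(L·cmH2O) → 0.2499 J.

0.25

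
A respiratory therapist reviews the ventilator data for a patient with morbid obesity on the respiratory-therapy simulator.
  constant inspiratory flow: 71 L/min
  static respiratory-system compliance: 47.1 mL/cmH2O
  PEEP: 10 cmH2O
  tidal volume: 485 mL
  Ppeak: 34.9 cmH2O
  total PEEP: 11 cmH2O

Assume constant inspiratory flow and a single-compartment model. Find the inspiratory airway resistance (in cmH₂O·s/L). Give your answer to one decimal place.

11.5

Flow: 71 L/min ÷ 60 = 1.1833 L/s.
Total PEEP = 11 cmH2O (set 10 + intrinsic 1); this is the baseline alveolar pressure.
Equation of motion (constant flow): PIP = Vt/C + R·V̇ + PEEP.
R·V̇ = PIP − Vt/C − PEEP = 34.9 − 485/47.1 − 11 = 34.9 − 10.297 − 11 = 13.603 cmH2O.
R = 13.603 / 1.1833 = 11.496 cmH2O·s/L.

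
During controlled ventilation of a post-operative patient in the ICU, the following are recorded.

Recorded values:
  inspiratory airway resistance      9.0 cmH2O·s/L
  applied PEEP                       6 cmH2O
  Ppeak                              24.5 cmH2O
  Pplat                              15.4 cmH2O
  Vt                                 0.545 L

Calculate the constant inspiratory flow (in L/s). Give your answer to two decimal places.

1.01

flow = (PIP − Pplat) / Raw = 9.1 / 9.0 = 1.011 L/s.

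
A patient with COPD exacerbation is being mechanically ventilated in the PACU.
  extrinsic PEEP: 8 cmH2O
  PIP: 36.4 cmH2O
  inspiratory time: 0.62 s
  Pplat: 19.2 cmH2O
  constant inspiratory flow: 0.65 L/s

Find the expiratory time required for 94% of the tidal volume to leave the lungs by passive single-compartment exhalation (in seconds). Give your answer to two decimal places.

Vt = flow × Ti = 0.65 L/s × 0.62 s × 1000 mL/L = 403.0 mL.
R = (PIP − Pplat)/V̇ = (36.4 − 19.2) / 0.65 = 17.2/0.65 = 26.462 cmH2O·s/L.
C = Vt/(Pplat − PEEP) = 403.0 / (19.2 − 8) = 403.0/11.2 = 35.982 mL/cmH2O.
τ = R × C = 26.462 × 0.03598 L/cmH2O = 0.9521 s.
t = −τ·ln(1 − 0.94) = −0.9521·ln(0.06) = 2.679 s.

2.68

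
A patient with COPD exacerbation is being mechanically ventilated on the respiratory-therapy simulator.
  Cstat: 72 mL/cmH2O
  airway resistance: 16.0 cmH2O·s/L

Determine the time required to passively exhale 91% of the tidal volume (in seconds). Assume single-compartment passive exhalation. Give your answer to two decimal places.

τ = R × C = 16.0 × 72 mL/cmH2O = 16.0 × 0.072 L/cmH2O = 1.152 s.
Exhaled fraction f = 1 − e^(−t/τ) → t = −τ·ln(1 − f) = −1.152·ln(0.09) = 2.774 s.

2.77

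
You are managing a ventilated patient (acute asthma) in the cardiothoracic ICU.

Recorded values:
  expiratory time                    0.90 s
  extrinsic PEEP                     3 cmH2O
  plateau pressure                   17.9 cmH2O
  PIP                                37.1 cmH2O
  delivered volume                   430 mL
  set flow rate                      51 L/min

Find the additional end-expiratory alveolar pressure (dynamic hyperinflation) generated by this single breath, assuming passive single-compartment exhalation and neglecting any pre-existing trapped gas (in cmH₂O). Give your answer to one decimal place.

3.7

Flow: 51 L/min ÷ 60 = 0.85 L/s.
R = (PIP − Pplat)/V̇ = (37.1 − 17.9) / 0.85 = 19.2/0.85 = 22.588 cmH2O·s/L.
C = Vt/(Pplat − PEEP) = 430.0 / (17.9 − 3) = 430.0/14.9 = 28.859 mL/cmH2O.
τ = R × C = 22.588 × 0.02886 L/cmH2O = 0.6519 s.
Fraction remaining = e^(−Te/τ) = e^(−0.90/0.6519) = 0.2514; trapped volume = 430.0 × 0.2514 = 108.1 mL.
Additional alveolar pressure from trapping ≈ V_trapped / C = 108.1 / 28.859 = 3.746 cmH2O.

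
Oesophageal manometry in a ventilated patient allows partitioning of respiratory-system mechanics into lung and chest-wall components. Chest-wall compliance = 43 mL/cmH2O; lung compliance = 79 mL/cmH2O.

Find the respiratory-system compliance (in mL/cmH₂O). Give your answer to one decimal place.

Lung and chest wall are elastances in series: 1/Crs = 1/CL + 1/Ccw.
1/Crs = 1/79 + 1/43 = 0.03591.
Crs = 27.847 mL/cmH2O.

27.8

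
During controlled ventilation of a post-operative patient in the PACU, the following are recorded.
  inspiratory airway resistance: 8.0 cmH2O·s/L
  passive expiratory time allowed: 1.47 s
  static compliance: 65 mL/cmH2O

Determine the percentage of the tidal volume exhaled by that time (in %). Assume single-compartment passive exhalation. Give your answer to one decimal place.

94.1

τ = R × C = 8.0 × 65 mL/cmH2O = 8.0 × 0.065 L/cmH2O = 0.52 s.
Passive exhalation: V(t)/V₀ = e^(−t/τ) = e^(−1.47/0.52) = 0.05919.
Fraction exhaled = 1 − 0.05919 = 0.9408 → 94.08%.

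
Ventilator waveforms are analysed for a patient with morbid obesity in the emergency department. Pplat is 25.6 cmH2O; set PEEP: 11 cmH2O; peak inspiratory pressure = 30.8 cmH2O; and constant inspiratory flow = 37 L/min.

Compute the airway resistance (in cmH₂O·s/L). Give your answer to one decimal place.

Flow: 37 L/min ÷ 60 = 0.6167 L/s.
Raw = (PIP − Pplat) / flow = (30.8 − 25.6) / 0.6167 = 5.2 / 0.6167 = 8.432 cmH2O·s/L.

8.4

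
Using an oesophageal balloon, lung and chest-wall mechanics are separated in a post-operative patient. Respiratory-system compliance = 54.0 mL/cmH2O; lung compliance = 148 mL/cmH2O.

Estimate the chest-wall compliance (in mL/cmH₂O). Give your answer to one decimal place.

1/Ccw = 1/Crs − 1/CL.
1/Ccw = 1/54.0 − 1/148 = 0.01176.
Ccw = 85.034 mL/cmH2O.

85.0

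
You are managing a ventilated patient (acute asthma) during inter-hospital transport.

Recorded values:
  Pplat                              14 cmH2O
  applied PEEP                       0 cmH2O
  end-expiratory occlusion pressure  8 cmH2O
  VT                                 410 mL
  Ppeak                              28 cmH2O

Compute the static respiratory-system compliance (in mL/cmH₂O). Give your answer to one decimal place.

End-expiratory occlusion gives total PEEP = 8 cmH2O (intrinsic PEEP = 8 − 0 = 8). Use total PEEP for the elastic gradient.
Cstat = Vt / (Pplat − PEEPtotal) = 410 / (14 − 8) = 410 / 6.0 = 68.333 mL/cmH2O.

68.3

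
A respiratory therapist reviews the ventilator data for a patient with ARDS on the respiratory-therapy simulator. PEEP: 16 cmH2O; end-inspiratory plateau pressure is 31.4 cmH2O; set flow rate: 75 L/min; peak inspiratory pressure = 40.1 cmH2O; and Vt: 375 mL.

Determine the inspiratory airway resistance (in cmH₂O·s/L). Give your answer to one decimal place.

Flow: 75 L/min ÷ 60 = 1.25 L/s.
Raw = (PIP − Pplat) / flow = (40.1 − 31.4) / 1.25 = 8.7 / 1.25 = 6.96 cmH2O·s/L.

7.0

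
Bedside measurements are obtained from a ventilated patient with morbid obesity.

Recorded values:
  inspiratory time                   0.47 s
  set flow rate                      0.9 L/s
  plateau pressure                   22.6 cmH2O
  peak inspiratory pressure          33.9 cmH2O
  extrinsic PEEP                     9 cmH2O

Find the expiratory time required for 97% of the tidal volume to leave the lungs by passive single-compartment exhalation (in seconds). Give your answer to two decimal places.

1.37

Vt = flow × Ti = 0.9 L/s × 0.47 s × 1000 mL/L = 423.0 mL.
R = (PIP − Pplat)/V̇ = (33.9 − 22.6) / 0.9 = 11.3/0.9 = 12.556 cmH2O·s/L.
C = Vt/(Pplat − PEEP) = 423.0 / (22.6 − 9) = 423.0/13.6 = 31.103 mL/cmH2O.
τ = R × C = 12.556 × 0.0311 L/cmH2O = 0.3905 s.
t = −τ·ln(1 − 0.97) = −0.3905·ln(0.03) = 1.369 s.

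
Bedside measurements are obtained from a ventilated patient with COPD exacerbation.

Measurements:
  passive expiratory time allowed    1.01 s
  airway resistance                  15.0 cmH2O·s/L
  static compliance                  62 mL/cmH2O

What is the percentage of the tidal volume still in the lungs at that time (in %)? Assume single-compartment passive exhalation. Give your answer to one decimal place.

τ = R × C = 15.0 × 62 mL/cmH2O = 15.0 × 0.062 L/cmH2O = 0.93 s.
Passive exhalation: V(t)/V₀ = e^(−t/τ) = e^(−1.01/0.93) = 0.3376.
Fraction remaining = 0.3376 → 33.76%.

33.8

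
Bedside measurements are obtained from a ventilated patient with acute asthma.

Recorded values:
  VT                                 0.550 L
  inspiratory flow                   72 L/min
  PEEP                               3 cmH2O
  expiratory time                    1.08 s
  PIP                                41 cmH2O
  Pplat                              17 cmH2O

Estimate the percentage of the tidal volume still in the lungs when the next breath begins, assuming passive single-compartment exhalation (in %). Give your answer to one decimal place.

25.3

Flow: 72 L/min ÷ 60 = 1.2 L/s.
R = (PIP − Pplat)/V̇ = (41 − 17) / 1.2 = 24.0/1.2 = 20.0 cmH2O·s/L.
C = Vt/(Pplat − PEEP) = 550.0 / (17 − 3) = 550.0/14.0 = 39.286 mL/cmH2O.
τ = R × C = 20.0 × 0.03929 L/cmH2O = 0.7858 s.
Fraction remaining at end-expiration = e^(−Te/τ) = e^(−1.08/0.7858) = 0.253 → 25.3%.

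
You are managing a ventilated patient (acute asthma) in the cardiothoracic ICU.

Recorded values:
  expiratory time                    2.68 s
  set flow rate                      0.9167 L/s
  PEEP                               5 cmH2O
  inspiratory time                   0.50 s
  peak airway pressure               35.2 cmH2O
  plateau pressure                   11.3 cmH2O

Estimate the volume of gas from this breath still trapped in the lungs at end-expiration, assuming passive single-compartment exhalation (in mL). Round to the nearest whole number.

112

Vt = flow × Ti = 0.9167 L/s × 0.50 s × 1000 mL/L = 458.35 mL.
R = (PIP − Pplat)/V̇ = (35.2 − 11.3) / 0.9167 = 23.9/0.9167 = 26.072 cmH2O·s/L.
C = Vt/(Pplat − PEEP) = 458.35 / (11.3 − 5) = 458.35/6.3 = 72.754 mL/cmH2O.
τ = R × C = 26.072 × 0.07275 L/cmH2O = 1.897 s.
Fraction remaining = e^(−Te/τ) = e^(−2.68/1.897) = 0.2435.
Trapped volume = 458.35 × 0.2435 = 111.61 mL.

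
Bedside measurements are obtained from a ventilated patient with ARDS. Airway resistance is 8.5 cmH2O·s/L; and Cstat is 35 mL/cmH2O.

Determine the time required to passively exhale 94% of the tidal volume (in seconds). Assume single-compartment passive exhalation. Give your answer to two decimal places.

τ = R × C = 8.5 × 35 mL/cmH2O = 8.5 × 0.035 L/cmH2O = 0.2975 s.
Exhaled fraction f = 1 − e^(−t/τ) → t = −τ·ln(1 − f) = −0.2975·ln(0.06) = 0.837 s.

0.84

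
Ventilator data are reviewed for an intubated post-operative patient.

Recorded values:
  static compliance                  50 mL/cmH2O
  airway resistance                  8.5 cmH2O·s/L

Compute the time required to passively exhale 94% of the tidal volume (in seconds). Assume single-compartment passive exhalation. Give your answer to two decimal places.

τ = R × C = 8.5 × 50 mL/cmH2O = 8.5 × 0.050 L/cmH2O = 0.425 s.
Exhaled fraction f = 1 − e^(−t/τ) → t = −τ·ln(1 − f) = −0.425·ln(0.06) = 1.196 s.

1.20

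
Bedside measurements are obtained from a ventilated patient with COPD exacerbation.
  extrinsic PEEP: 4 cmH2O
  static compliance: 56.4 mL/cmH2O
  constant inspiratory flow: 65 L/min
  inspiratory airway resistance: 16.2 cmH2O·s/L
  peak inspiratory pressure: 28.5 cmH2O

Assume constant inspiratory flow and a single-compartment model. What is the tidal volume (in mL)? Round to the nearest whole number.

392

Flow: 65 L/min ÷ 60 = 1.0833 L/s.
Equation of motion (constant flow): PIP = Vt/C + R·V̇ + PEEP.
Vt/C = PIP − R·V̇ − PEEP = 28.5 − 17.549 − 4 = 6.951 cmH2O.
Vt = C × 6.951 = 56.4 × 6.951 = 392.04 mL.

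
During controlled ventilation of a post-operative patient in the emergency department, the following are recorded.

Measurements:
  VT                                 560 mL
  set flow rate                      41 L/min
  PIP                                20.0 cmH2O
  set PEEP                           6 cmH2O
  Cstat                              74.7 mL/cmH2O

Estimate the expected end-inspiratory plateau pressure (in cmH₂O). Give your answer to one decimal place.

Pplat = PEEP + Vt / Cstat = 6 + 560 / 74.7 = 6 + 7.497 = 13.497 cmH2O.

13.5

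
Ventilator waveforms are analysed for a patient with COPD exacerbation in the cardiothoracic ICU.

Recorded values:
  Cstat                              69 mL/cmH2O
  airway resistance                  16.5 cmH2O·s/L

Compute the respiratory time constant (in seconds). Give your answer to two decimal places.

τ = R × C = 16.5 × 69 mL/cmH2O = 16.5 × 0.069 L/cmH2O = 1.139 s.

1.14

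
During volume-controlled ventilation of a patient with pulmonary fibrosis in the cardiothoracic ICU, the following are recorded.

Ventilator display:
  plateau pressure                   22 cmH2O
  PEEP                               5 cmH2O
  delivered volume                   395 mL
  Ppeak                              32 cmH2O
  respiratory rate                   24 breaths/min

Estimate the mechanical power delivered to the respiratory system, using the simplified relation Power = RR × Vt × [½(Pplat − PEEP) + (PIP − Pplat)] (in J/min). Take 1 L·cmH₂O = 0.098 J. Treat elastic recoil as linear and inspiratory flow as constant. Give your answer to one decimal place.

17.2

Per-breath work = Vt × [½(Pplat−PEEP) + (PIP−Pplat)] = 0.395 × [0.5×17.0 + 10.0] = 0.395 × 18.5 = 7.308 L·cmH2O.
Power = 24 × 7.308 = 175.39 L·cmH2O/min.
× 0.098 J/(L·cmH2O) → 17.188 J/min.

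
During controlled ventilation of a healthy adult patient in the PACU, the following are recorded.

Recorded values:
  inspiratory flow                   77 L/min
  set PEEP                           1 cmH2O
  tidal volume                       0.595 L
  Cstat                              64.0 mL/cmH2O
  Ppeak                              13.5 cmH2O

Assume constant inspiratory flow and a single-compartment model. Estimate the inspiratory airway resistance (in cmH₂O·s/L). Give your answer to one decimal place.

2.5

Flow: 77 L/min ÷ 60 = 1.2833 L/s.
Equation of motion (constant flow): PIP = Vt/C + R·V̇ + PEEP.
R·V̇ = PIP − Vt/C − PEEP = 13.5 − 595/64.0 − 1 = 13.5 − 9.297 − 1 = 3.203 cmH2O.
R = 3.203 / 1.2833 = 2.496 cmH2O·s/L.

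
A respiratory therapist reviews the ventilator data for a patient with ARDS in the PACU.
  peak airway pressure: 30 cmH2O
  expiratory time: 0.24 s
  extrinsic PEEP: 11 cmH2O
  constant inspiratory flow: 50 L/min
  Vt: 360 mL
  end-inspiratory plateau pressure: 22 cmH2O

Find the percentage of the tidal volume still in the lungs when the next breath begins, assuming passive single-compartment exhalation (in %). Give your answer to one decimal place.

46.6

Flow: 50 L/min ÷ 60 = 0.8333 L/s.
R = (PIP − Pplat)/V̇ = (30 − 22) / 0.8333 = 8.0/0.8333 = 9.6 cmH2O·s/L.
C = Vt/(Pplat − PEEP) = 360.0 / (22 − 11) = 360.0/11.0 = 32.727 mL/cmH2O.
τ = R × C = 9.6 × 0.03273 L/cmH2O = 0.3142 s.
Fraction remaining at end-expiration = e^(−Te/τ) = e^(−0.24/0.3142) = 0.4659 → 46.59%.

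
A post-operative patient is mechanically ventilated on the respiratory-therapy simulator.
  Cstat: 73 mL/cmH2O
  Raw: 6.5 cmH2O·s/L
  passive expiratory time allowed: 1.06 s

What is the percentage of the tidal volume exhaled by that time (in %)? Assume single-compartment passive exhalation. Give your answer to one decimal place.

89.3

τ = R × C = 6.5 × 73 mL/cmH2O = 6.5 × 0.073 L/cmH2O = 0.4745 s.
Passive exhalation: V(t)/V₀ = e^(−t/τ) = e^(−1.06/0.4745) = 0.1071.
Fraction exhaled = 1 − 0.1071 = 0.8929 → 89.29%.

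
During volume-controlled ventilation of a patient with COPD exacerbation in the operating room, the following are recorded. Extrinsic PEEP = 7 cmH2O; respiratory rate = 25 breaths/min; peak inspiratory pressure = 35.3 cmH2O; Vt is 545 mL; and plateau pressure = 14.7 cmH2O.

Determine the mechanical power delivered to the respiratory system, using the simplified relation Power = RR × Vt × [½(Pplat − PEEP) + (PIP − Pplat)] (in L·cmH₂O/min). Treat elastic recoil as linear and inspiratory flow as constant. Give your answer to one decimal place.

333.1

Per-breath work = Vt × [½(Pplat−PEEP) + (PIP−Pplat)] = 0.545 × [0.5×7.7 + 20.6] = 0.545 × 24.45 = 13.325 L·cmH2O.
Power = 25 × 13.325 = 333.13 L·cmH2O/min.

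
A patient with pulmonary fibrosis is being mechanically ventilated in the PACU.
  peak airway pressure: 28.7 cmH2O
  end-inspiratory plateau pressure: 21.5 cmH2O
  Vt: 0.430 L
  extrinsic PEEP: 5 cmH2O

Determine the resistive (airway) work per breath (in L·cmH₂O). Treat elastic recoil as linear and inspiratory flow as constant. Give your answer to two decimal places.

With constant inspiratory flow the resistive pressure is constant at PIP − Pplat = 28.7 − 21.5 = 7.2 cmH2O, so resistive work = 7.2 × 0.430 = 3.096 L·cmH2O.

3.10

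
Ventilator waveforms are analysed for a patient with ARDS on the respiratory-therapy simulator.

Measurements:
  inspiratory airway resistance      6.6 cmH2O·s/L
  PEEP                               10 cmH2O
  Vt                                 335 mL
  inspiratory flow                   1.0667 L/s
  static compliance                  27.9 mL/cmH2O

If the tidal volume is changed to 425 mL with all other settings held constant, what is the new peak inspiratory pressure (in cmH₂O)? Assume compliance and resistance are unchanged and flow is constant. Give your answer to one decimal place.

PIP = Vt/C + R·V̇ + PEEP (constant-flow equation of motion).
Only the elastic term changes: ΔPIP = ΔVt / C = (425 − 335) / 27.9 = 3.226 cmH2O.
Original PIP = 335/27.9 + 6.6×1.0667 + 10 = 29.047 cmH2O; new PIP = 29.047 + (3.226) = 32.273 cmH2O.

32.3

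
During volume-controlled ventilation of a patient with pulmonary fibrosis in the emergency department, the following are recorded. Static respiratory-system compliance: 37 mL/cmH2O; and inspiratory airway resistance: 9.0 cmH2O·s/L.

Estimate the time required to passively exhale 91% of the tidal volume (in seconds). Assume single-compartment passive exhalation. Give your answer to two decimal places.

τ = R × C = 9.0 × 37 mL/cmH2O = 9.0 × 0.037 L/cmH2O = 0.333 s.
Exhaled fraction f = 1 − e^(−t/τ) → t = −τ·ln(1 − f) = −0.333·ln(0.09) = 0.8018 s.

0.80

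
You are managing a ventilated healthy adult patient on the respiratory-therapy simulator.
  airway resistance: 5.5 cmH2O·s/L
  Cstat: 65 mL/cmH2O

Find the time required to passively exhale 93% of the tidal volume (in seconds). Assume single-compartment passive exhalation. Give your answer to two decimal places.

0.95

τ = R × C = 5.5 × 65 mL/cmH2O = 5.5 × 0.065 L/cmH2O = 0.3575 s.
Exhaled fraction f = 1 − e^(−t/τ) → t = −τ·ln(1 − f) = −0.3575·ln(0.07) = 0.9507 s.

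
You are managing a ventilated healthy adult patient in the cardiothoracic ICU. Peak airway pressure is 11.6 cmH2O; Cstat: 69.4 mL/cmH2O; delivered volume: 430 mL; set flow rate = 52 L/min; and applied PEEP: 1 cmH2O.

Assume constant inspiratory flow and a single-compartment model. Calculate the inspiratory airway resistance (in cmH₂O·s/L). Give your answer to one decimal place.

Flow: 52 L/min ÷ 60 = 0.8667 L/s.
Equation of motion (constant flow): PIP = Vt/C + R·V̇ + PEEP.
R·V̇ = PIP − Vt/C − PEEP = 11.6 − 430/69.4 − 1 = 11.6 − 6.196 − 1 = 4.404 cmH2O.
R = 4.404 / 0.8667 = 5.081 cmH2O·s/L.

5.1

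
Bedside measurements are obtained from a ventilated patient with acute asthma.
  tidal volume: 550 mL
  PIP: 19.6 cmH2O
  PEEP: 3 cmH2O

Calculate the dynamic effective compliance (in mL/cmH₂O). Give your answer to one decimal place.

33.1

Dynamic compliance = Vt / (PIP − PEEP) = 550 / (19.6 − 3) = 550 / 16.6 = 33.133 mL/cmH2O.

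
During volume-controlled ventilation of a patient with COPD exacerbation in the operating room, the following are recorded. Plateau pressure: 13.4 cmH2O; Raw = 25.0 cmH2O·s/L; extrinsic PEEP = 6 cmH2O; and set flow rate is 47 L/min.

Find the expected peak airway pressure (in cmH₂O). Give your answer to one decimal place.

33.0

Flow: 47 L/min ÷ 60 = 0.7833 L/s.
PIP = Pplat + Raw × flow = 13.4 + 25.0 × 0.7833 = 13.4 + 19.583 = 32.983 cmH2O.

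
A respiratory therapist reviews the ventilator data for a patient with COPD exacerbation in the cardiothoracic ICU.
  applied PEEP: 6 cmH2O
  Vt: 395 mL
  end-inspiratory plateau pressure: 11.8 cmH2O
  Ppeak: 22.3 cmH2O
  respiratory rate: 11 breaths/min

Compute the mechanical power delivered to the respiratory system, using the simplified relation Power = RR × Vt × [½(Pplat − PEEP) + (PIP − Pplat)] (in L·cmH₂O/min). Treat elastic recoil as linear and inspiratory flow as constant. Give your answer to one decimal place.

58.2

Per-breath work = Vt × [½(Pplat−PEEP) + (PIP−Pplat)] = 0.395 × [0.5×5.8 + 10.5] = 0.395 × 13.4 = 5.293 L·cmH2O.
Power = 11 × 5.293 = 58.223 L·cmH2O/min.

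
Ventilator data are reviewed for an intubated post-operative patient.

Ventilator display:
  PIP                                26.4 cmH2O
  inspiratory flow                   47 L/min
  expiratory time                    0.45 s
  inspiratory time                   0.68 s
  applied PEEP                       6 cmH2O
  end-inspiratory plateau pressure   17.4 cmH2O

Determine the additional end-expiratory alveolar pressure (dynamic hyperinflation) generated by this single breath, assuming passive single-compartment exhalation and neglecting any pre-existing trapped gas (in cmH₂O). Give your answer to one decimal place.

4.9

Flow: 47 L/min ÷ 60 = 0.7833 L/s.
Vt = flow × Ti = 0.7833 L/s × 0.68 s × 1000 mL/L = 532.64 mL.
R = (PIP − Pplat)/V̇ = (26.4 − 17.4) / 0.7833 = 9.0/0.7833 = 11.49 cmH2O·s/L.
C = Vt/(Pplat − PEEP) = 532.64 / (17.4 − 6) = 532.64/11.4 = 46.723 mL/cmH2O.
τ = R × C = 11.49 × 0.04672 L/cmH2O = 0.5368 s.
Fraction remaining = e^(−Te/τ) = e^(−0.45/0.5368) = 0.4324; trapped volume = 532.64 × 0.4324 = 230.31 mL.
Additional alveolar pressure from trapping ≈ V_trapped / C = 230.31 / 46.723 = 4.929 cmH2O.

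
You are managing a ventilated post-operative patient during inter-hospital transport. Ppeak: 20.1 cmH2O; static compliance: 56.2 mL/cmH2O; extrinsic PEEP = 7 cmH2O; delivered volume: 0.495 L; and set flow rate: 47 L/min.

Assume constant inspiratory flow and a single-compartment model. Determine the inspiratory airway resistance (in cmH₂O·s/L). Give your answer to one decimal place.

Flow: 47 L/min ÷ 60 = 0.7833 L/s.
Equation of motion (constant flow): PIP = Vt/C + R·V̇ + PEEP.
R·V̇ = PIP − Vt/C − PEEP = 20.1 − 495/56.2 − 7 = 20.1 − 8.808 − 7 = 4.292 cmH2O.
R = 4.292 / 0.7833 = 5.479 cmH2O·s/L.

5.5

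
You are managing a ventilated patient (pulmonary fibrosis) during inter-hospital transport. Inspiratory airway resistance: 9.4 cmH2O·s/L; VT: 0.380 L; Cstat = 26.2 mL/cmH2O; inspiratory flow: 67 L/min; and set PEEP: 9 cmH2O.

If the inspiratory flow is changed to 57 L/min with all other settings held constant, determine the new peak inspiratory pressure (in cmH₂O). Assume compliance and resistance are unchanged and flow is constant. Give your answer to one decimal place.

32.4

Flow: 67 L/min ÷ 60 = 1.1167 L/s.
New flow: 57 L/min ÷ 60 = 0.95 L/s.
PIP = Vt/C + R·V̇ + PEEP (constant-flow equation of motion).
Only the resistive term changes: ΔPIP = R × ΔV̇ = 9.4 × (0.95 − 1.1167) = 9.4 × -0.1667 = -1.567 cmH2O.
Original PIP = 380/26.2 + 9.4×1.1167 + 9 = 34.001 cmH2O; new PIP = 34.001 + (-1.567) = 32.434 cmH2O.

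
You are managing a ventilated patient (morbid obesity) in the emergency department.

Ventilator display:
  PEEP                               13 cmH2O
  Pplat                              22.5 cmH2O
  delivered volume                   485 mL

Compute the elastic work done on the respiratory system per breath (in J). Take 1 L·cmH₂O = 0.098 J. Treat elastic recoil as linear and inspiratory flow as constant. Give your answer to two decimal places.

0.23

Elastic work ≈ ½ × (Pplat − PEEP) × Vt = 0.5 × (22.5 − 13) × 0.485 L = 0.5 × 9.5 × 0.485 = 2.304 L·cmH2O.
× 0.098 J/(L·cmH2O) → 0.2258 J.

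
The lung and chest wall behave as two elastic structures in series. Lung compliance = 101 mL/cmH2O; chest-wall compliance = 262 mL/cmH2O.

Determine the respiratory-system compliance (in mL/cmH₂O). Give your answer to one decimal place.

72.9

Lung and chest wall are elastances in series: 1/Crs = 1/CL + 1/Ccw.
1/Crs = 1/101 + 1/262 = 0.01372.
Crs = 72.886 mL/cmH2O.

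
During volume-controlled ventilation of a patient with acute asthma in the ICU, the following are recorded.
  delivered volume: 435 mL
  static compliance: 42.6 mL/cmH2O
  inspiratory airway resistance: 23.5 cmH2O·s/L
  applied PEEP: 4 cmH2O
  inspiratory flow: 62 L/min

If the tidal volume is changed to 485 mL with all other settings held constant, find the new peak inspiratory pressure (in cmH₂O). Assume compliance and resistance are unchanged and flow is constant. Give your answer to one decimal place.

Flow: 62 L/min ÷ 60 = 1.0333 L/s.
PIP = Vt/C + R·V̇ + PEEP (constant-flow equation of motion).
Only the elastic term changes: ΔPIP = ΔVt / C = (485 − 435) / 42.6 = 1.174 cmH2O.
Original PIP = 435/42.6 + 23.5×1.0333 + 4 = 38.494 cmH2O; new PIP = 38.494 + (1.174) = 39.668 cmH2O.

39.7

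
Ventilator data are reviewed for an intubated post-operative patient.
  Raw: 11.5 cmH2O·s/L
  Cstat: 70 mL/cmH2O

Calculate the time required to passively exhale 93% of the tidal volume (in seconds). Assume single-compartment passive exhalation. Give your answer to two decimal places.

2.14

τ = R × C = 11.5 × 70 mL/cmH2O = 11.5 × 0.070 L/cmH2O = 0.805 s.
Exhaled fraction f = 1 − e^(−t/τ) → t = −τ·ln(1 − f) = −0.805·ln(0.07) = 2.141 s.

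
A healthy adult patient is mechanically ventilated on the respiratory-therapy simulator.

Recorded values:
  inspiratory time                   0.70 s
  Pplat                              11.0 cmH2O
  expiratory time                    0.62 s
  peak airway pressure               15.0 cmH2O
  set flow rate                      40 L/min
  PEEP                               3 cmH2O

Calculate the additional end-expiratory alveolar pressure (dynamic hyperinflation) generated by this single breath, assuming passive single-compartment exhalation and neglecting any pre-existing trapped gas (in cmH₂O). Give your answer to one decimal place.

1.4

Flow: 40 L/min ÷ 60 = 0.6667 L/s.
Vt = flow × Ti = 0.6667 L/s × 0.70 s × 1000 mL/L = 466.69 mL.
R = (PIP − Pplat)/V̇ = (15.0 − 11.0) / 0.6667 = 4.0/0.6667 = 6.0 cmH2O·s/L.
C = Vt/(Pplat − PEEP) = 466.69 / (11.0 − 3) = 466.69/8.0 = 58.336 mL/cmH2O.
τ = R × C = 6.0 × 0.05834 L/cmH2O = 0.35 s.
Fraction remaining = e^(−Te/τ) = e^(−0.62/0.35) = 0.1701; trapped volume = 466.69 × 0.1701 = 79.384 mL.
Additional alveolar pressure from trapping ≈ V_trapped / C = 79.384 / 58.336 = 1.361 cmH2O.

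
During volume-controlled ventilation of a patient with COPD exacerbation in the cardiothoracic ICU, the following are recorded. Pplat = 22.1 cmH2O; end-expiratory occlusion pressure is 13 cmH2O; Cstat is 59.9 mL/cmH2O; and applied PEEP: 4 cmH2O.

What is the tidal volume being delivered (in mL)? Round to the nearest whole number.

End-expiratory occlusion gives total PEEP = 13 cmH2O (intrinsic PEEP = 13 − 4 = 9). Use total PEEP for the elastic gradient.
Vt = Cstat × (Pplat − PEEPtotal) = 59.9 × (22.1 − 13) = 59.9 × 9.1 = 545.09 mL.

545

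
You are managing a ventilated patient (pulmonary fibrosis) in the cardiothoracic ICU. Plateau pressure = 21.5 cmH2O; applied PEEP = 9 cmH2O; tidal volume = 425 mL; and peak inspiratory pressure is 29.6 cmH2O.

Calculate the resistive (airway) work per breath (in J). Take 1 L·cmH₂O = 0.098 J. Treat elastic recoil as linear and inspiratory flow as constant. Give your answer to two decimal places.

0.34

With constant inspiratory flow the resistive pressure is constant at PIP − Pplat = 29.6 − 21.5 = 8.1 cmH2O, so resistive work = 8.1 × 0.425 = 3.443 L·cmH2O.
× 0.098 J/(L·cmH2O) → 0.3374 J.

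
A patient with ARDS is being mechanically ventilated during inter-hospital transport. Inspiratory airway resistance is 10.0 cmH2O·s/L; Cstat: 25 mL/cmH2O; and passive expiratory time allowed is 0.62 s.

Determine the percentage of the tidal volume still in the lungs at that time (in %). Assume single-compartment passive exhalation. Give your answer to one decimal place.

τ = R × C = 10.0 × 25 mL/cmH2O = 10.0 × 0.025 L/cmH2O = 0.25 s.
Passive exhalation: V(t)/V₀ = e^(−t/τ) = e^(−0.62/0.25) = 0.08374.
Fraction remaining = 0.08374 → 8.374%.

8.4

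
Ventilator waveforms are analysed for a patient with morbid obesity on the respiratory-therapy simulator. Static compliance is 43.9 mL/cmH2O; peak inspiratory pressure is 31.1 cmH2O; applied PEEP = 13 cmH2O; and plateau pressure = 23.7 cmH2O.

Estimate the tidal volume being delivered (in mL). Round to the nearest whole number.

470

Vt = Cstat × (Pplat − PEEP) = 43.9 × (23.7 − 13) = 43.9 × 10.7 = 469.73 mL.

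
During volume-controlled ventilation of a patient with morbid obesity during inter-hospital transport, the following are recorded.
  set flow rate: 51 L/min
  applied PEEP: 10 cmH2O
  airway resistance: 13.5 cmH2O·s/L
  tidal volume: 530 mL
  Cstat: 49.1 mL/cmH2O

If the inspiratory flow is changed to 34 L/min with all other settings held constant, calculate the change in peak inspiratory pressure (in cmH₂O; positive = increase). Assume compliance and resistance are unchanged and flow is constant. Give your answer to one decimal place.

-3.8

Flow: 51 L/min ÷ 60 = 0.85 L/s.
New flow: 34 L/min ÷ 60 = 0.5667 L/s.
PIP = Vt/C + R·V̇ + PEEP (constant-flow equation of motion).
Only the resistive term changes: ΔPIP = R × ΔV̇ = 13.5 × (0.5667 − 0.85) = 13.5 × -0.2833 = -3.825 cmH2O.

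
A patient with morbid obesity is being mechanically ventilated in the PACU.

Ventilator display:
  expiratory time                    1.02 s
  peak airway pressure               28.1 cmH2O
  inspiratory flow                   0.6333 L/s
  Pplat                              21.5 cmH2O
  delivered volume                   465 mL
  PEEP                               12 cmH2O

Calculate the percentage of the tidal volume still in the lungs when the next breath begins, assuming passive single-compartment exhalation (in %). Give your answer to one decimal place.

13.5

R = (PIP − Pplat)/V̇ = (28.1 − 21.5) / 0.6333 = 6.6/0.6333 = 10.422 cmH2O·s/L.
C = Vt/(Pplat − PEEP) = 465.0 / (21.5 − 12) = 465.0/9.5 = 48.947 mL/cmH2O.
τ = R × C = 10.422 × 0.04895 L/cmH2O = 0.5102 s.
Fraction remaining at end-expiration = e^(−Te/τ) = e^(−1.02/0.5102) = 0.1354 → 13.54%.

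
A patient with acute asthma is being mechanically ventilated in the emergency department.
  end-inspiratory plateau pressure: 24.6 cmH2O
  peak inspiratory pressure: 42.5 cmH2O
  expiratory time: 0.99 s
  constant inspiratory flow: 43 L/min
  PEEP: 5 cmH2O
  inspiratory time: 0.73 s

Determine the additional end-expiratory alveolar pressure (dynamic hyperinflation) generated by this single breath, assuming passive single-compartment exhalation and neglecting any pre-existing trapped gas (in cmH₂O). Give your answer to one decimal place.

4.4

Flow: 43 L/min ÷ 60 = 0.7167 L/s.
Vt = flow × Ti = 0.7167 L/s × 0.73 s × 1000 mL/L = 523.19 mL.
R = (PIP − Pplat)/V̇ = (42.5 − 24.6) / 0.7167 = 17.9/0.7167 = 24.976 cmH2O·s/L.
C = Vt/(Pplat − PEEP) = 523.19 / (24.6 − 5) = 523.19/19.6 = 26.693 mL/cmH2O.
τ = R × C = 24.976 × 0.02669 L/cmH2O = 0.6666 s.
Fraction remaining = e^(−Te/τ) = e^(−0.99/0.6666) = 0.2265; trapped volume = 523.19 × 0.2265 = 118.5 mL.
Additional alveolar pressure from trapping ≈ V_trapped / C = 118.5 / 26.693 = 4.439 cmH2O.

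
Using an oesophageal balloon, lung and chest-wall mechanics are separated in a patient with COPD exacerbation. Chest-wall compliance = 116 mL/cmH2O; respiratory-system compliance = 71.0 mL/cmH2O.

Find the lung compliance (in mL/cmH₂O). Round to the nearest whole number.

1/CL = 1/Crs − 1/Ccw.
1/CL = 1/71.0 − 1/116 = 0.005464.
CL = 183.02 mL/cmH2O.

183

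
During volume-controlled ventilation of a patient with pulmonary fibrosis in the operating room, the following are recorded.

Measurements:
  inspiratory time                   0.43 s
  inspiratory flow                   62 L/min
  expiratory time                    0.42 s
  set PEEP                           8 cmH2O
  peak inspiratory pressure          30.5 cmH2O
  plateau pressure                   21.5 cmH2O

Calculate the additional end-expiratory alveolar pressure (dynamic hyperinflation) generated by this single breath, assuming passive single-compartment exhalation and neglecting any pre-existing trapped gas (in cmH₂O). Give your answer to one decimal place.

3.1

Flow: 62 L/min ÷ 60 = 1.0333 L/s.
Vt = flow × Ti = 1.0333 L/s × 0.43 s × 1000 mL/L = 444.32 mL.
R = (PIP − Pplat)/V̇ = (30.5 − 21.5) / 1.0333 = 9.0/1.0333 = 8.71 cmH2O·s/L.
C = Vt/(Pplat − PEEP) = 444.32 / (21.5 − 8) = 444.32/13.5 = 32.913 mL/cmH2O.
τ = R × C = 8.71 × 0.03291 L/cmH2O = 0.2866 s.
Fraction remaining = e^(−Te/τ) = e^(−0.42/0.2866) = 0.231; trapped volume = 444.32 × 0.231 = 102.64 mL.
Additional alveolar pressure from trapping ≈ V_trapped / C = 102.64 / 32.913 = 3.119 cmH2O.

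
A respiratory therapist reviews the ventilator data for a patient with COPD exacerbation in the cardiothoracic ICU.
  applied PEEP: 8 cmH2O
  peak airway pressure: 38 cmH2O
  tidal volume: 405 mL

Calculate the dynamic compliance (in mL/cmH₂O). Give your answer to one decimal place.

Dynamic compliance = Vt / (PIP − PEEP) = 405 / (38 − 8) = 405 / 30.0 = 13.5 mL/cmH2O.

13.5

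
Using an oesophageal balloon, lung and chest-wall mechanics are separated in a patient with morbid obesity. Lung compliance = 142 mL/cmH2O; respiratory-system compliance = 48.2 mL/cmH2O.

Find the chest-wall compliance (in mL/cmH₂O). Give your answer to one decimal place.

1/Ccw = 1/Crs − 1/CL.
1/Ccw = 1/48.2 − 1/142 = 0.0137.
Ccw = 72.993 mL/cmH2O.

73.0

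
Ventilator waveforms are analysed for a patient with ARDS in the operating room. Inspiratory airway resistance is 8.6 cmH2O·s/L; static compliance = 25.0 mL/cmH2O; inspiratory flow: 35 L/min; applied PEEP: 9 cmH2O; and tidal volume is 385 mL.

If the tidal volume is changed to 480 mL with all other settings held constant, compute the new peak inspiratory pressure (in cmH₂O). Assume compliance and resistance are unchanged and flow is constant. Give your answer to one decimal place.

Flow: 35 L/min ÷ 60 = 0.5833 L/s.
PIP = Vt/C + R·V̇ + PEEP (constant-flow equation of motion).
Only the elastic term changes: ΔPIP = ΔVt / C = (480 − 385) / 25.0 = 3.8 cmH2O.
Original PIP = 385/25.0 + 8.6×0.5833 + 9 = 29.416 cmH2O; new PIP = 29.416 + (3.8) = 33.216 cmH2O.

33.2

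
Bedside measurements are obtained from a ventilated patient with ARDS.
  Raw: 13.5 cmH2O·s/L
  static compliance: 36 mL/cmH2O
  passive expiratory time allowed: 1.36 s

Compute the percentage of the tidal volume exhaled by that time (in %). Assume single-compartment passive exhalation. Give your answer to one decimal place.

93.9

τ = R × C = 13.5 × 36 mL/cmH2O = 13.5 × 0.036 L/cmH2O = 0.486 s.
Passive exhalation: V(t)/V₀ = e^(−t/τ) = e^(−1.36/0.486) = 0.06091.
Fraction exhaled = 1 − 0.06091 = 0.9391 → 93.91%.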